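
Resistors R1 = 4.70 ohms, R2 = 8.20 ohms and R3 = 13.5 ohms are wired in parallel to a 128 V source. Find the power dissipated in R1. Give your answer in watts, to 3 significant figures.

3490 W

Parallel branches share the same voltage; P = V²/R gives the branch power in one step.
P_R1 = V² / R1 = (128)² / 4.70 Ω = 3486 W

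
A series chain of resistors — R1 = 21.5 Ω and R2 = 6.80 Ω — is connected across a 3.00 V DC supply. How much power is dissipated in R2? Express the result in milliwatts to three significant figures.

76.4 mW

Since the resistors are in series they all carry the loop current I = V/R_total; the power in any one is I²R.
R_total = 21.5 + 6.80 = 28.30 Ω
I = V / R_total = 3.00 / 28.30 = 0.1060 A
P_R2 = I² × R2 = (0.1060)² × 6.80 = 0.07641 W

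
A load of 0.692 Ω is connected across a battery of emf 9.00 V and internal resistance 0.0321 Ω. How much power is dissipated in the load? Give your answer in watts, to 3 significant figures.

Find the circuit current first, then P = I²R for the load (series elements share I).
I = ε / (r + R) = 9.00 / (0.0321 + 0.692) = 12.43 A
P_load = I² R = (12.43)² × 0.692 = 106.9 W

107 W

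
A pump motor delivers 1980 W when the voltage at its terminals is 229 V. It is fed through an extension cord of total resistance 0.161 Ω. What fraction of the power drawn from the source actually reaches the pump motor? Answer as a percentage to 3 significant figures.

I = P / V = 1980 / 229 = 8.646 A through the extension cord.
P_line = I² R_line = (8.646)² × 0.161 = 12.04 W
P_source = P_load + P_line = 1980 + 12.04 = 1992 W
η = P_load / P_source = 1980 / 1992 = 0.9940

99.4 %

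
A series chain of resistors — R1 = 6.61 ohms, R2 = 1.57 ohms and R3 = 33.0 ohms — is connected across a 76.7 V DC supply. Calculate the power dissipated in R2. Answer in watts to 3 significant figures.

5.45 W

Since the resistors are in series they all carry the loop current I = V/R_total; the power in any one is I²R.
R_total = 6.61 + 1.57 + 33.0 = 41.18 Ω
I = V / R_total = 76.7 / 41.18 = 1.863 A
P_R2 = I² × R2 = (1.863)² × 1.57 = 5.447 W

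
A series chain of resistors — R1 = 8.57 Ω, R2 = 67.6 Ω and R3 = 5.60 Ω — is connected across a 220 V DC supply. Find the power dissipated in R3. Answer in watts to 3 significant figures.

40.5 W

Series elements share the same current, so find I first, then use P = I²R.
R_total = 8.57 + 67.6 + 5.60 = 81.77 Ω
I = V / R_total = 220 / 81.77 = 2.690 A
P_R3 = I² × R3 = (2.690)² × 5.60 = 40.54 W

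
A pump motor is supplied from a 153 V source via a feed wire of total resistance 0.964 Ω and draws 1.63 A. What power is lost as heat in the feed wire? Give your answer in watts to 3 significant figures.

Line loss is just I²R for the cable — we know both I and R_line directly.
The feed wire carries the full 1.63 A.
P_line = I² R_line = (1.630)² × 0.964 = 2.561 W

2.56 W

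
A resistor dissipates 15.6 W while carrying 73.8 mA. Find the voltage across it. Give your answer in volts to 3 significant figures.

211 V

From P = V I = I²R = V²/R, with the two given quantities we get V = P / I.
V = 15.6 / 0.07380 = 211.4 V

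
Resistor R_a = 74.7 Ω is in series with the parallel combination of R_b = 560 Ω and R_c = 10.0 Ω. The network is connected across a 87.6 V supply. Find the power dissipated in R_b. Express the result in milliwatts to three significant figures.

185 mW

Reduce the parallel pair to R_p first; the network is then a simple series string.
R_p = (560×10.0)/(560+10.0) = 9.825 Ω
R_total = 74.7 + 9.825 = 84.52 Ω
I = V / R_total = 87.6 / 84.52 = 1.036 A
Voltage across the parallel pair: V_p = I × R_p = 1.036 × 9.825 = 10.18 V
R_b sees V_p directly, so P = V_p² / R_b.
P_R_b = (10.18)² / 560 = 0.1851 W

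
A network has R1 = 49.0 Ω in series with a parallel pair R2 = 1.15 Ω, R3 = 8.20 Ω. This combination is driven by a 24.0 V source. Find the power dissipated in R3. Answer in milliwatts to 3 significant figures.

28.6 mW

Replace R2 and R3 with their parallel equivalent so the circuit becomes R1 in series with R_p.
R_p = (1.15×8.20)/(1.15+8.20) = 1.009 Ω
R_total = 49.0 + 1.009 = 50.01 Ω
I = V / R_total = 24.0 / 50.01 = 0.4799 A
Voltage across the parallel pair: V_p = I × R_p = 0.4799 × 1.009 = 0.4840 V
R3 is across V_p, so use P = V²/R for that branch.
P_R3 = (0.4840)² / 8.20 = 0.02857 W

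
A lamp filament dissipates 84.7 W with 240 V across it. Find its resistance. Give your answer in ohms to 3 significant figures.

680 Ω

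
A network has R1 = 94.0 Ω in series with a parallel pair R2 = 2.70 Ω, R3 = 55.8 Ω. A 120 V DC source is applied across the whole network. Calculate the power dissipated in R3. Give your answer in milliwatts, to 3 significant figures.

Collapse R2‖R3 to a single equivalent, reducing the network to two series elements.
R_p = (2.70×55.8)/(2.70+55.8) = 2.575 Ω
R_total = 94.0 + 2.575 = 96.58 Ω
I = V / R_total = 120 / 96.58 = 1.243 A
Voltage across the parallel pair: V_p = I × R_p = 1.243 × 2.575 = 3.200 V
With V_p across R3, its power is V_p²/R3.
P_R3 = (3.200)² / 55.8 = 0.1835 W

184 mW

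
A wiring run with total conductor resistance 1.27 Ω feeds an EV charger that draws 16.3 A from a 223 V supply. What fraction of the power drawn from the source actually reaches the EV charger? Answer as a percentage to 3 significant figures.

The wiring run carries the full 16.3 A.
P_line = I² R_line = (16.30)² × 1.27 = 337.4 W
P_source = V I = 223 × 16.30 = 3635 W; P_load = 3297 W
η = P_load / P_source = 3297 / 3635 = 0.9072

90.7 %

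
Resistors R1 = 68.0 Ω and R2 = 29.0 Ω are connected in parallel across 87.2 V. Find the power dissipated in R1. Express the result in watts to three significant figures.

112 W

The supply voltage appears across each parallel branch — just use P = V²/R1.
P_R1 = V² / R1 = (87.2)² / 68.0 Ω = 111.8 W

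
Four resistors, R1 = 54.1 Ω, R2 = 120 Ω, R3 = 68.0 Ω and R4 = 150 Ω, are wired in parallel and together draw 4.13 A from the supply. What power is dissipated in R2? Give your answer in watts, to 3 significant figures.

The branches share the same voltage, but only the total current is given — find V from the equivalent resistance first.
1/R_eq = 1/54.1 + 1/120 + 1/68.0 + 1/150 ⇒ R_eq = 20.75 Ω
V = I_total × R_eq = 4.130 × 20.75 = 85.70 V
P_R2 = V² / R2 = (85.70)² / 120 = 61.21 W

61.2 W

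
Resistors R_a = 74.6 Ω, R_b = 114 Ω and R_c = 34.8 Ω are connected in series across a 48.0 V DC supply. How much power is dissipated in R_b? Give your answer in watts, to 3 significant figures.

Since the resistors are in series they all carry the loop current I = V/R_total; the power in any one is I²R.
R_total = 74.6 + 114 + 34.8 = 223.4 Ω
I = V / R_total = 48.0 / 223.4 = 0.2149 A
P_R_b = I² × R_b = (0.2149)² × 114 = 5.263 W

5.26 W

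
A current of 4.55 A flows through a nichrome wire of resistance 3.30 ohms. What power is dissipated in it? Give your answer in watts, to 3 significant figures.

The current through and the resistance of the element are both given; use P = I²R.
P = (4.550 A)² × 3.30 Ω = 68.32 W

68.3 W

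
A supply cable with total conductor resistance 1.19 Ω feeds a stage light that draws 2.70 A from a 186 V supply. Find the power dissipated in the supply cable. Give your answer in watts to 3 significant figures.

Only the current and the line resistance are needed for the I²R loss.
The supply cable carries the full 2.70 A.
P_line = I² R_line = (2.700)² × 1.19 = 8.675 W

8.68 W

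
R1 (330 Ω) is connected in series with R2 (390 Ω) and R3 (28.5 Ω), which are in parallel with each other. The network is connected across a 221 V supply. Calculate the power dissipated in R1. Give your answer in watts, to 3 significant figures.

Reduce the parallel pair to R_p first; the network is then a simple series string.
R_p = (390×28.5)/(390+28.5) = 26.56 Ω
R_total = 330 + 26.56 = 356.6 Ω
I = V / R_total = 221 / 356.6 = 0.6198 A
R1 carries the full series current, so P = I²R.
P_R1 = (0.6198)² × 330 = 126.8 W

127 W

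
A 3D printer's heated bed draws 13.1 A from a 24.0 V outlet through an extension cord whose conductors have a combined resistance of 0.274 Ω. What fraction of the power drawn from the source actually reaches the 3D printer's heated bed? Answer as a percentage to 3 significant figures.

85.0 %

The extension cord carries the full 13.1 A.
P_line = I² R_line = (13.10)² × 0.274 = 47.02 W
P_source = V I = 24.0 × 13.10 = 314.4 W; P_load = 267.4 W
η = P_load / P_source = 267.4 / 314.4 = 0.8504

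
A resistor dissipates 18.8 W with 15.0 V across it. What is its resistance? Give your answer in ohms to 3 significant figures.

Inverting the appropriate power form: R = V² / P.
R = (15.0)² / 18.8 = 11.97 Ω

12.0 Ω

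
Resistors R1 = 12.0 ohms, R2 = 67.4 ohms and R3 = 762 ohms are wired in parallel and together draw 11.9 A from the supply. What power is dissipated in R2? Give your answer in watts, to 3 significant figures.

Only the total current is stated, so first find the parallel equivalent to get the voltage across the combination.
1/R_eq = 1/12.0 + 1/67.4 + 1/762 ⇒ R_eq = 10.05 Ω
V = I_total × R_eq = 11.90 × 10.05 = 119.6 V
P_R2 = V² / R2 = (119.6)² / 67.4 = 212.3 W

212 W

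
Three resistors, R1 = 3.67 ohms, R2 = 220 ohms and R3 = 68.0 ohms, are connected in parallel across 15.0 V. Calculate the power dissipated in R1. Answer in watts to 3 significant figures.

61.3 W

Parallel branches share the same voltage; P = V²/R gives the branch power in one step.
P_R1 = V² / R1 = (15.0)² / 3.67 Ω = 61.31 W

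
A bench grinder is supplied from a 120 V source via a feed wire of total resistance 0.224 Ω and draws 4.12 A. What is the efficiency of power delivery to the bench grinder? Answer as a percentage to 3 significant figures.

The feed wire carries the full 4.12 A.
P_line = I² R_line = (4.120)² × 0.224 = 3.802 W
P_source = V I = 120 × 4.120 = 494.4 W; P_load = 490.6 W
η = P_load / P_source = 490.6 / 494.4 = 0.9923

99.2 %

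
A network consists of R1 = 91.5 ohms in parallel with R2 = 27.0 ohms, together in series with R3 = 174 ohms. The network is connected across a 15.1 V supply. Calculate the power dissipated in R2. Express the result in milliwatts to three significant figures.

96.7 mW

Reduce the parallel combination to a single R_p; the circuit then becomes R_p in series with the remaining resistor.
R_p = (91.5×27.0)/(91.5+27.0) = 20.85 Ω
R_total = R_p + 174 = 20.85 + 174 = 194.8 Ω
I = V / R_total = 15.1 / 194.8 = 0.07750 A
Voltage across the parallel pair: V_p = I × R_p = 0.07750 × 20.85 = 1.616 V
Use P = V²/R for R2 with V = V_p.
P_R2 = (1.616)² / 27.0 = 0.09668 W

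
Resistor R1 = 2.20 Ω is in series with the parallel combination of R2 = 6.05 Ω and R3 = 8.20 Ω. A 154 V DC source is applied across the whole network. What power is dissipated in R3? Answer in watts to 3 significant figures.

Collapse R2‖R3 to a single equivalent, reducing the network to two series elements.
R_p = (6.05×8.20)/(6.05+8.20) = 3.481 Ω
R_total = 2.20 + 3.481 = 5.681 Ω
I = V / R_total = 154 / 5.681 = 27.11 A
Voltage across the parallel pair: V_p = I × R_p = 27.11 × 3.481 = 94.37 V
R3 sees V_p directly, so P = V_p² / R3.
P_R3 = (94.37)² / 8.20 = 1086 W

1090 W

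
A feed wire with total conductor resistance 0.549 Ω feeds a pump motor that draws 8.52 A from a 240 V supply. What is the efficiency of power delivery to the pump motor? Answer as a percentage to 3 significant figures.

The feed wire carries the full 8.52 A.
P_line = I² R_line = (8.520)² × 0.549 = 39.85 W
P_source = V I = 240 × 8.520 = 2045 W; P_load = 2005 W
η = P_load / P_source = 2005 / 2045 = 0.9805

98.1 %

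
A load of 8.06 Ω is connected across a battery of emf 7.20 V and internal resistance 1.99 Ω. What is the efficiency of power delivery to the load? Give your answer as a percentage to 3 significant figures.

80.2 %

η = P_load/(P_load+P_int) = I²R/(I²R+I²r) = R/(R+r) — the I² cancels for series elements.
η = R / (R + r) = 8.06 / (8.06 + 1.99) = 0.8020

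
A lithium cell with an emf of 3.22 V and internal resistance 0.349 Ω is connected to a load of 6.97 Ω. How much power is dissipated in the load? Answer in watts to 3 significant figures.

1.35 W

With r and R in series, I = ε/(r+R); the load dissipates I²R.
I = ε / (r + R) = 3.22 / (0.349 + 6.97) = 0.4400 A
P_load = I² R = (0.4400)² × 6.97 = 1.349 W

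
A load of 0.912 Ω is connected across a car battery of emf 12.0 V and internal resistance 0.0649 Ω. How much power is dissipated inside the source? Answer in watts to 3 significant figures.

Internal loss is I²r, with I set by the total series resistance r+R.
I = ε / (r + R) = 12.0 / (0.0649 + 0.912) = 12.28 A
P_int = I² r = (12.28)² × 0.0649 = 9.793 W

9.79 W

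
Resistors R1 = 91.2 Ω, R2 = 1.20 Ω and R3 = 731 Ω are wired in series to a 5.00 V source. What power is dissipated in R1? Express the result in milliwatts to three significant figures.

Since the resistors are in series they all carry the loop current I = V/R_total; the power in any one is I²R.
R_total = 91.2 + 1.20 + 731 = 823.4 Ω
I = V / R_total = 5.00 / 823.4 = 0.006072 A
P_R1 = I² × R1 = (0.006072)² × 91.2 = 0.003363 W

3.36 mW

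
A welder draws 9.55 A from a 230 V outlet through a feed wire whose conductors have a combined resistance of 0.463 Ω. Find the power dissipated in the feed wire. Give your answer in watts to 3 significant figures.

42.2 W

Only the current and the line resistance are needed for the I²R loss.
The feed wire carries the full 9.55 A.
P_line = I² R_line = (9.550)² × 0.463 = 42.23 W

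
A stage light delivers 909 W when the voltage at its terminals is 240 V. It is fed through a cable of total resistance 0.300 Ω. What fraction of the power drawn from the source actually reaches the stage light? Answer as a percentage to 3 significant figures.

I = P / V = 909 / 240 = 3.788 A through the cable.
P_line = I² R_line = (3.788)² × 0.300 = 4.304 W
P_source = P_load + P_line = 909.0 + 4.304 = 913.3 W
η = P_load / P_source = 909.0 / 913.3 = 0.9953

99.5 %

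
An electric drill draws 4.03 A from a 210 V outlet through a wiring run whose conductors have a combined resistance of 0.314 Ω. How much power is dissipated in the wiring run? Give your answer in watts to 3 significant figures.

Only the current and the line resistance are needed for the I²R loss.
The wiring run carries the full 4.03 A.
P_line = I² R_line = (4.030)² × 0.314 = 5.100 W

5.10 W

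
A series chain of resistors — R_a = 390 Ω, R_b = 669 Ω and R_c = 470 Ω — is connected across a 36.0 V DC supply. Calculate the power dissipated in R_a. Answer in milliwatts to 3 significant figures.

216 mW

The current is common to all series resistors; compute it, then apply P = I²R for the target.
R_total = 390 + 669 + 470 = 1529 Ω
I = V / R_total = 36.0 / 1529 = 0.02354 A
P_R_a = I² × R_a = (0.02354)² × 390 = 0.2162 W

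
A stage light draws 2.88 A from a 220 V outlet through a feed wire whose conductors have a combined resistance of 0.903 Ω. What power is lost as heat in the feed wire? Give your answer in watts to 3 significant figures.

7.49 W

Only the current and the line resistance are needed for the I²R loss.
The feed wire carries the full 2.88 A.
P_line = I² R_line = (2.880)² × 0.903 = 7.490 W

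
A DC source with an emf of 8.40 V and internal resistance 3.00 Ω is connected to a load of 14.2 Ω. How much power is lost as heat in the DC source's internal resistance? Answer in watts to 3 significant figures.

0.716 W

Internal loss is I²r, with I set by the total series resistance r+R.
I = ε / (r + R) = 8.40 / (3.00 + 14.2) = 0.4884 A
P_int = I² r = (0.4884)² × 3.00 = 0.7155 W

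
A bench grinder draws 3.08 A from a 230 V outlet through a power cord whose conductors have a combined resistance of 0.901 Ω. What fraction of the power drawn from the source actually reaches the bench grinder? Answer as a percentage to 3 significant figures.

98.8 %

The power cord carries the full 3.08 A.
P_line = I² R_line = (3.080)² × 0.901 = 8.547 W
P_source = V I = 230 × 3.080 = 708.4 W; P_load = 699.9 W
η = P_load / P_source = 699.9 / 708.4 = 0.9879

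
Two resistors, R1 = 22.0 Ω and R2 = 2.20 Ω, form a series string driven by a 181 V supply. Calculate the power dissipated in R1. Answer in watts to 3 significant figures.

1230 W

The current is common to all series resistors; compute it, then apply P = I²R for the target.
R_total = 22.0 + 2.20 = 24.20 Ω
I = V / R_total = 181 / 24.20 = 7.479 A
P_R1 = I² × R1 = (7.479)² × 22.0 = 1231 W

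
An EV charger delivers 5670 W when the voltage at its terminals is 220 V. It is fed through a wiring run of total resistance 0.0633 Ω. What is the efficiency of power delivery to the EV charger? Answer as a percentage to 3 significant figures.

I = P / V = 5670 / 220 = 25.77 A through the wiring run.
P_line = I² R_line = (25.77)² × 0.0633 = 42.05 W
P_source = P_load + P_line = 5670 + 42.05 = 5712 W
η = P_load / P_source = 5670 / 5712 = 0.9926

99.3 %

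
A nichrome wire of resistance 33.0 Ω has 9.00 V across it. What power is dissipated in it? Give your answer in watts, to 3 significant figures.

With V across and R both known, P = V²/R gives the dissipation directly.
P = (9.00 V)² / 33.0 Ω = 2.455 W

2.45 W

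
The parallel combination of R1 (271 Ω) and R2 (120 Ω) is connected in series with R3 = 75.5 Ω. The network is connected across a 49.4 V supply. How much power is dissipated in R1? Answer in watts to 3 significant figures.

2.47 W

Combine R1 and R2 into their parallel equivalent first, reducing the network to two series resistors.
R_p = (271×120)/(271+120) = 83.17 Ω
R_total = R_p + 75.5 = 83.17 + 75.5 = 158.7 Ω
I = V / R_total = 49.4 / 158.7 = 0.3113 A
Voltage across the parallel pair: V_p = I × R_p = 0.3113 × 83.17 = 25.89 V
R1 sits across V_p; its power is V_p²/R.
P_R1 = (25.89)² / 271 = 2.474 W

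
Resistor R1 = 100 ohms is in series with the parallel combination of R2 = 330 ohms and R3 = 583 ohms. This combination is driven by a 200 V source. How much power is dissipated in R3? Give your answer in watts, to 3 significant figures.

31.6 W

Reduce the parallel pair to R_p first; the network is then a simple series string.
R_p = (330×583)/(330+583) = 210.7 Ω
R_total = 100 + 210.7 = 310.7 Ω
I = V / R_total = 200 / 310.7 = 0.6437 A
Voltage across the parallel pair: V_p = I × R_p = 0.6437 × 210.7 = 135.6 V
R3 is across V_p, so use P = V²/R for that branch.
P_R3 = (135.6)² / 583 = 31.56 W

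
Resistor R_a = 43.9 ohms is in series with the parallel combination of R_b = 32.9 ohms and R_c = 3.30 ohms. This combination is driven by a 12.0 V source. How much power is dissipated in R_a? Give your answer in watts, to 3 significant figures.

2.87 W

Reduce the parallel pair to R_p first; the network is then a simple series string.
R_p = (32.9×3.30)/(32.9+3.30) = 2.999 Ω
R_total = 43.9 + 2.999 = 46.90 Ω
I = V / R_total = 12.0 / 46.90 = 0.2559 A
R_a is in the main series path, so its power is I²R_a.
P_R_a = (0.2559)² × 43.9 = 2.874 W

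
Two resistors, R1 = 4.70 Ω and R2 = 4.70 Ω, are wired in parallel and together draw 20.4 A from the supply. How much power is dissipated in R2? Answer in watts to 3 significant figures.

Only the total current is stated, so first find the parallel equivalent to get the voltage across the combination.
1/R_eq = 1/4.70 + 1/4.70 ⇒ R_eq = 2.350 Ω
V = I_total × R_eq = 20.40 × 2.350 = 47.94 V
P_R2 = V² / R2 = (47.94)² / 4.70 = 489.0 W

489 W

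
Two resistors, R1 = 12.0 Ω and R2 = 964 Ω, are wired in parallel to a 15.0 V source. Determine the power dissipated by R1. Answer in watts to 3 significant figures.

Each parallel branch sees the full supply voltage, so P = V²/R applies directly to the target branch.
P_R1 = V² / R1 = (15.0)² / 12.0 Ω = 18.75 W

18.8 W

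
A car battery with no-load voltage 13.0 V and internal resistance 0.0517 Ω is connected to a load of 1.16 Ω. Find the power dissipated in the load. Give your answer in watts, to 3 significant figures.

134 W

The internal resistance and the load are in series, so the same I flows through both; get I from ε/(r+R), then I²R for the load.
I = ε / (r + R) = 13.0 / (0.0517 + 1.16) = 10.73 A
P_load = I² R = (10.73)² × 1.16 = 133.5 W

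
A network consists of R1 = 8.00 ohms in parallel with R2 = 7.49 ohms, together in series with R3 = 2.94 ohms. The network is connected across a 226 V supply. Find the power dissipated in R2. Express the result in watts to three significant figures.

2200 W

Collapse the R1‖R2 pair into one equivalent R_p; then R_p and R3 form a series string.
R_p = (8.00×7.49)/(8.00+7.49) = 3.868 Ω
R_total = R_p + 2.94 = 3.868 + 2.94 = 6.808 Ω
I = V / R_total = 226 / 6.808 = 33.19 A
Voltage across the parallel pair: V_p = I × R_p = 33.19 × 3.868 = 128.4 V
R2 sits across V_p; its power is V_p²/R.
P_R2 = (128.4)² / 7.49 = 2201 W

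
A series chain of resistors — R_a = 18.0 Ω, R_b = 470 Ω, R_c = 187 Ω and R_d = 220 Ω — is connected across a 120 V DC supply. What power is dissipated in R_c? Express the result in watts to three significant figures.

3.36 W

The current is common to all series resistors; compute it, then apply P = I²R for the target.
R_total = 18.0 + 470 + 187 + 220 = 895.0 Ω
I = V / R_total = 120 / 895.0 = 0.1341 A
P_R_c = I² × R_c = (0.1341)² × 187 = 3.362 W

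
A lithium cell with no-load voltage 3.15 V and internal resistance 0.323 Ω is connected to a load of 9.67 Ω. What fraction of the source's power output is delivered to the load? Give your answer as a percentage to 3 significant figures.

The source delivers εI, of which I²R reaches the load and I²r is lost; since I is common, η = R/(R+r).
η = R / (R + r) = 9.67 / (9.67 + 0.323) = 0.9677

96.8 %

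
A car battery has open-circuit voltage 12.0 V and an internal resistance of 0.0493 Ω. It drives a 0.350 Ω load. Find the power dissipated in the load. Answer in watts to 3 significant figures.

Load and internal resistance form a series loop — compute the loop current, then the load power via I²R.
I = ε / (r + R) = 12.0 / (0.0493 + 0.350) = 30.05 A
P_load = I² R = (30.05)² × 0.350 = 316.1 W

316 W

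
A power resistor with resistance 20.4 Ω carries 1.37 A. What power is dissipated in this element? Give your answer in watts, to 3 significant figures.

The current through and the resistance of the element are both given; use P = I²R.
P = (1.370 A)² × 20.4 Ω = 38.29 W

38.3 W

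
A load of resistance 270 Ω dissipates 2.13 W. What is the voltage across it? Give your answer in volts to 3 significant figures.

24.0 V

The two known quantities fix the third via V = √(P R).
V = √(2.13 × 270) = 23.98 V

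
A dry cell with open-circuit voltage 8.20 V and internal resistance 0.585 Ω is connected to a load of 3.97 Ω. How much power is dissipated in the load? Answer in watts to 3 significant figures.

With r and R in series, I = ε/(r+R); the load dissipates I²R.
I = ε / (r + R) = 8.20 / (0.585 + 3.97) = 1.800 A
P_load = I² R = (1.800)² × 3.97 = 12.87 W

12.9 W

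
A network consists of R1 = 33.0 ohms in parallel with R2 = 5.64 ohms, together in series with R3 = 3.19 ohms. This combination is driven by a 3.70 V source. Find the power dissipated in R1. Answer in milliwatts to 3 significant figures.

Reduce the parallel combination to a single R_p; the circuit then becomes R_p in series with the remaining resistor.
R_p = (33.0×5.64)/(33.0+5.64) = 4.817 Ω
R_total = R_p + 3.19 = 4.817 + 3.19 = 8.007 Ω
I = V / R_total = 3.70 / 8.007 = 0.4621 A
Voltage across the parallel pair: V_p = I × R_p = 0.4621 × 4.817 = 2.226 V
Use P = V²/R for R1 with V = V_p.
P_R1 = (2.226)² / 33.0 = 0.1501 W

150 mW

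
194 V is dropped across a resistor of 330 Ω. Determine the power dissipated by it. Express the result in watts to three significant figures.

With V across and R both known, P = V²/R gives the dissipation directly.
P = (194 V)² / 330 Ω = 114.0 W

114 W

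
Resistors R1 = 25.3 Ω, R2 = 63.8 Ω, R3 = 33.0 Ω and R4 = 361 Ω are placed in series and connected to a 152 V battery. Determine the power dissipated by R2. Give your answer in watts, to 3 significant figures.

Every series element carries the same I. Get I from the total resistance, then P = I² × R2.
R_total = 25.3 + 63.8 + 33.0 + 361 = 483.1 Ω
I = V / R_total = 152 / 483.1 = 0.3146 A
P_R2 = I² × R2 = (0.3146)² × 63.8 = 6.316 W

6.32 W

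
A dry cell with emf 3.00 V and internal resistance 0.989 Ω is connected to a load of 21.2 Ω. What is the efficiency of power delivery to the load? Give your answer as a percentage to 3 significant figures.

95.5 %

The source delivers εI, of which I²R reaches the load and I²r is lost; since I is common, η = R/(R+r).
η = R / (R + r) = 21.2 / (21.2 + 0.989) = 0.9554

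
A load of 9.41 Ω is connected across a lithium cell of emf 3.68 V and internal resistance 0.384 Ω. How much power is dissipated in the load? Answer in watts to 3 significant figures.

1.33 W

With r and R in series, I = ε/(r+R); the load dissipates I²R.
I = ε / (r + R) = 3.68 / (0.384 + 9.41) = 0.3757 A
P_load = I² R = (0.3757)² × 9.41 = 1.329 W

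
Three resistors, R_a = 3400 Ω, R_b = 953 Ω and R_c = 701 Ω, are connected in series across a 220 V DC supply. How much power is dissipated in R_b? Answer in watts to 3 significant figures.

1.81 W

Since the resistors are in series they all carry the loop current I = V/R_total; the power in any one is I²R.
R_total = 3400 + 953 + 701 = 5054 Ω
I = V / R_total = 220 / 5054 = 0.04353 A
P_R_b = I² × R_b = (0.04353)² × 953 = 1.806 W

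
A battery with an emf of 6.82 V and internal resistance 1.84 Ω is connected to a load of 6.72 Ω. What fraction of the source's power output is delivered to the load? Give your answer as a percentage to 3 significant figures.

78.5 %

Efficiency is P_load / P_total. With a series r and R sharing the same I, P = I²R for each, so η = R/(R+r).
η = R / (R + r) = 6.72 / (6.72 + 1.84) = 0.7850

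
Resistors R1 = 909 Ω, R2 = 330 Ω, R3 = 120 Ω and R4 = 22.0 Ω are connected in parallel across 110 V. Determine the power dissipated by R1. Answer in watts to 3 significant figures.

Every branch has 110 V across it, so for R1 the power is simply V²/R.
P_R1 = V² / R1 = (110)² / 909 Ω = 13.31 W

13.3 W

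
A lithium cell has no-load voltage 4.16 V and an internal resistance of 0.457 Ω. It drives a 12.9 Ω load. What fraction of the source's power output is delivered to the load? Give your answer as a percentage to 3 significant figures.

96.6 %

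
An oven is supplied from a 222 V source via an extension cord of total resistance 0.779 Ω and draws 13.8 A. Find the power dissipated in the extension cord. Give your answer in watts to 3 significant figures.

148 W

The extension cord and load are in series, so the same current flows in both; the loss is I²R_line.
The extension cord carries the full 13.8 A.
P_line = I² R_line = (13.80)² × 0.779 = 148.4 W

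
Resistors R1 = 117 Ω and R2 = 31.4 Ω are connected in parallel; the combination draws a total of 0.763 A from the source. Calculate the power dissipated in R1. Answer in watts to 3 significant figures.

3.05 W

Only the total current is stated, so first find the parallel equivalent to get the voltage across the combination.
1/R_eq = 1/117 + 1/31.4 ⇒ R_eq = 24.76 Ω
V = I_total × R_eq = 0.7630 × 24.76 = 18.89 V
P_R1 = V² / R1 = (18.89)² / 117 = 3.049 W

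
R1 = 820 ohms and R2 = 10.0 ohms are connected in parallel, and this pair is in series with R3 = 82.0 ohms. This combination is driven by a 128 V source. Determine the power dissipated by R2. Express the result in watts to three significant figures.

18.9 W

Collapse the R1‖R2 pair into one equivalent R_p; then R_p and R3 form a series string.
R_p = (820×10.0)/(820+10.0) = 9.880 Ω
R_total = R_p + 82.0 = 9.880 + 82.0 = 91.88 Ω
I = V / R_total = 128 / 91.88 = 1.393 A
Voltage across the parallel pair: V_p = I × R_p = 1.393 × 9.880 = 13.76 V
Use P = V²/R for R2 with V = V_p.
P_R2 = (13.76)² / 10.0 = 18.94 W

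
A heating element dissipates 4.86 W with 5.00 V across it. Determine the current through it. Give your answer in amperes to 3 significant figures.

0.972 A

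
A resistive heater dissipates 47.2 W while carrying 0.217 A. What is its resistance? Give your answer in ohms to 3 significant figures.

From P = V I = I²R = V²/R, with the two given quantities we get R = P / I².
R = 47.2 / (0.2170)² = 1002 Ω

1000 Ω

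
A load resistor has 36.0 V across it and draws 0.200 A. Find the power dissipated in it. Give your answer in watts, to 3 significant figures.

7.20 W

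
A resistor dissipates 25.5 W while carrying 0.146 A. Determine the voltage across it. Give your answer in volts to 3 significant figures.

175 V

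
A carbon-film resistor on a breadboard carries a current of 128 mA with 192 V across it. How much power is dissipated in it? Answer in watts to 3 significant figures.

Since both terminal voltage and current are stated, P = V I gives the power in one step.
P = 192 V × 0.1280 A = 24.58 W

24.6 W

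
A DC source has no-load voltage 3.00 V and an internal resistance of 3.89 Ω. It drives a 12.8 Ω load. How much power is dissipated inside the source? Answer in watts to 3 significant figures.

0.126 W

The internal resistance carries the same current as the load; P_int = I²r.
I = ε / (r + R) = 3.00 / (3.89 + 12.8) = 0.1797 A
P_int = I² r = (0.1797)² × 3.89 = 0.1257 W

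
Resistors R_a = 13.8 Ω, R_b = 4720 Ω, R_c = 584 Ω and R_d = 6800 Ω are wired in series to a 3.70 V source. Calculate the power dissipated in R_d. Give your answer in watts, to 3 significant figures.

0.000634 W

Series elements share the same current, so find I first, then use P = I²R.
R_total = 13.8 + 4720 + 584 + 6800 = 12120 Ω
I = V / R_total = 3.70 / 12120 = 0.0003053 A
P_R_d = I² × R_d = (0.0003053)² × 6800 = 0.0006340 W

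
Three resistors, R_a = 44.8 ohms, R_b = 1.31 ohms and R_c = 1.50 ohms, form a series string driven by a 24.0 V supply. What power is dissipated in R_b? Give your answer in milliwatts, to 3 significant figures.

333 mW

Every series element carries the same I. Get I from the total resistance, then P = I² × R_b.
R_total = 44.8 + 1.31 + 1.50 = 47.61 Ω
I = V / R_total = 24.0 / 47.61 = 0.5041 A
P_R_b = I² × R_b = (0.5041)² × 1.31 = 0.3329 W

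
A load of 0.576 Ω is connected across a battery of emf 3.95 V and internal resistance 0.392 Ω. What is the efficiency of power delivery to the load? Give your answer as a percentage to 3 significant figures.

59.5 %

Efficiency is P_load / P_total. With a series r and R sharing the same I, P = I²R for each, so η = R/(R+r).
η = R / (R + r) = 0.576 / (0.576 + 0.392) = 0.5950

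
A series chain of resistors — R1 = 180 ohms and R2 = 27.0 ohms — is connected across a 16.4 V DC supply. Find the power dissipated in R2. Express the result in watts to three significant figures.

Since the resistors are in series they all carry the loop current I = V/R_total; the power in any one is I²R.
R_total = 180 + 27.0 = 207.0 Ω
I = V / R_total = 16.4 / 207.0 = 0.07923 A
P_R2 = I² × R2 = (0.07923)² × 27.0 = 0.1695 W

0.169 W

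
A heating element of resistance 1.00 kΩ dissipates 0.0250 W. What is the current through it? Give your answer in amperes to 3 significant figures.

0.00500 A

The two known quantities fix the third via I = √(P / R).
I = √(0.0250 / 1000) = 0.005000 A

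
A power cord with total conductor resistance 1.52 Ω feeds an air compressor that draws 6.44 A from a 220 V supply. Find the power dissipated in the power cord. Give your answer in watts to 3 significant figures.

The power cord is a series resistance carrying the load current; its dissipation is I²R_line.
The power cord carries the full 6.44 A.
P_line = I² R_line = (6.440)² × 1.52 = 63.04 W

63.0 W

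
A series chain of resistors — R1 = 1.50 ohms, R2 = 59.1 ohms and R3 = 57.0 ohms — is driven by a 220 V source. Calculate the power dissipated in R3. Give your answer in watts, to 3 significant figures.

In a series string the same current flows through every resistor — find that current, then P = I²R for the one we want.
R_total = 1.50 + 59.1 + 57.0 = 117.6 Ω
I = V / R_total = 220 / 117.6 = 1.871 A
P_R3 = I² × R3 = (1.871)² × 57.0 = 199.5 W

199 W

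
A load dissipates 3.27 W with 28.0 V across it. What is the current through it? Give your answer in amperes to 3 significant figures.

0.117 A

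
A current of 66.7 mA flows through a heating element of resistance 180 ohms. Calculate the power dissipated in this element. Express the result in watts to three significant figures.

0.801 W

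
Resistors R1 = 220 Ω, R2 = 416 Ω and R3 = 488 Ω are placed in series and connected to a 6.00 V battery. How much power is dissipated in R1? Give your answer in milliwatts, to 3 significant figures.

Every series element carries the same I. Get I from the total resistance, then P = I² × R1.
R_total = 220 + 416 + 488 = 1124 Ω
I = V / R_total = 6.00 / 1124 = 0.005338 A
P_R1 = I² × R1 = (0.005338)² × 220 = 0.006269 W

6.27 mW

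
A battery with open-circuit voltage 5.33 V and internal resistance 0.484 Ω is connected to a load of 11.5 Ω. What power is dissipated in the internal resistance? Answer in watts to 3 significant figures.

r is in series with the load, so it carries the full circuit current — the loss in it is I²r.
I = ε / (r + R) = 5.33 / (0.484 + 11.5) = 0.4448 A
P_int = I² r = (0.4448)² × 0.484 = 0.09574 W

0.0957 W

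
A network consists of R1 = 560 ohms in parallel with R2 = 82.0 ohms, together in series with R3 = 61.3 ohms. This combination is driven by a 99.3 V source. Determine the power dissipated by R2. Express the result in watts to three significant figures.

Reduce the parallel combination to a single R_p; the circuit then becomes R_p in series with the remaining resistor.
R_p = (560×82.0)/(560+82.0) = 71.53 Ω
R_total = R_p + 61.3 = 71.53 + 61.3 = 132.8 Ω
I = V / R_total = 99.3 / 132.8 = 0.7476 A
Voltage across the parallel pair: V_p = I × R_p = 0.7476 × 71.53 = 53.47 V
Use P = V²/R for R2 with V = V_p.
P_R2 = (53.47)² / 82.0 = 34.87 W

34.9 W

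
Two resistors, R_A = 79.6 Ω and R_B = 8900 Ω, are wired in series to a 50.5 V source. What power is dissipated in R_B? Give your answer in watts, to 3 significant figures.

Since the resistors are in series they all carry the loop current I = V/R_total; the power in any one is I²R.
R_total = 79.6 + 8900 = 8980 Ω
I = V / R_total = 50.5 / 8980 = 0.005624 A
P_R_B = I² × R_B = (0.005624)² × 8900 = 0.2815 W

0.281 W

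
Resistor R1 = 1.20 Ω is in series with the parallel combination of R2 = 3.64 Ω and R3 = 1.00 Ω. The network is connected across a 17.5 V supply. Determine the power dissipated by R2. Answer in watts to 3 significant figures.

13.1 W

Collapse R2‖R3 to a single equivalent, reducing the network to two series elements.
R_p = (3.64×1.00)/(3.64+1.00) = 0.7845 Ω
R_total = 1.20 + 0.7845 = 1.984 Ω
I = V / R_total = 17.5 / 1.984 = 8.818 A
Voltage across the parallel pair: V_p = I × R_p = 8.818 × 0.7845 = 6.918 V
R2 sees V_p directly, so P = V_p² / R2.
P_R2 = (6.918)² / 3.64 = 13.15 W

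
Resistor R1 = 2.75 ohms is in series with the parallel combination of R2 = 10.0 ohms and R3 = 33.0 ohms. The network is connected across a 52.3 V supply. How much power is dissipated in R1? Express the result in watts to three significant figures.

First combine the parallel branches into one equivalent R_p, then R1 + R_p is a series pair.
R_p = (10.0×33.0)/(10.0+33.0) = 7.674 Ω
R_total = 2.75 + 7.674 = 10.42 Ω
I = V / R_total = 52.3 / 10.42 = 5.017 A
R1 is in the main series path, so its power is I²R1.
P_R1 = (5.017)² × 2.75 = 69.22 W

69.2 W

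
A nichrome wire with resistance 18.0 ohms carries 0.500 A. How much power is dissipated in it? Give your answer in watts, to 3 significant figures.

4.50 W

Current and resistance are given, so P = I²R is the direct form.
P = (0.5000 A)² × 18.0 Ω = 4.500 W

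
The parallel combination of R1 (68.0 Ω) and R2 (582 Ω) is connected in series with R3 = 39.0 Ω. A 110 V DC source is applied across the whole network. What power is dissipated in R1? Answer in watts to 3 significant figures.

Combine R1 and R2 into their parallel equivalent first, reducing the network to two series resistors.
R_p = (68.0×582)/(68.0+582) = 60.89 Ω
R_total = R_p + 39.0 = 60.89 + 39.0 = 99.89 Ω
I = V / R_total = 110 / 99.89 = 1.101 A
Voltage across the parallel pair: V_p = I × R_p = 1.101 × 60.89 = 67.05 V
R1 sits across V_p; its power is V_p²/R.
P_R1 = (67.05)² / 68.0 = 66.12 W

66.1 W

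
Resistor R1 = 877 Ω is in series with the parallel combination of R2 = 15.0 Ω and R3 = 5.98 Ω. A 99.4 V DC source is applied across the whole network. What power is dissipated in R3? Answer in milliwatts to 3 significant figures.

Replace R2 and R3 with their parallel equivalent so the circuit becomes R1 in series with R_p.
R_p = (15.0×5.98)/(15.0+5.98) = 4.276 Ω
R_total = 877 + 4.276 = 881.3 Ω
I = V / R_total = 99.4 / 881.3 = 0.1128 A
Voltage across the parallel pair: V_p = I × R_p = 0.1128 × 4.276 = 0.4822 V
R3 sees V_p directly, so P = V_p² / R3.
P_R3 = (0.4822)² / 5.98 = 0.03889 W

38.9 mW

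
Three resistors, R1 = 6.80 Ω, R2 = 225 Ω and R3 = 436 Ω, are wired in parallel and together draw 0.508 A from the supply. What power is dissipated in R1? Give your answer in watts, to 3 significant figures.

1.60 W

The branches share the same voltage, but only the total current is given — find V from the equivalent resistance first.
1/R_eq = 1/6.80 + 1/225 + 1/436 ⇒ R_eq = 6.502 Ω
V = I_total × R_eq = 0.5080 × 6.502 = 3.303 V
P_R1 = V² / R1 = (3.303)² / 6.80 = 1.604 W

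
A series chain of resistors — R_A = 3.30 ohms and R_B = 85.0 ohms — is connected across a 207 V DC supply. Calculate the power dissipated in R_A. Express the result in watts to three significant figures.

18.1 W

Every series element carries the same I. Get I from the total resistance, then P = I² × R_A.
R_total = 3.30 + 85.0 = 88.30 Ω
I = V / R_total = 207 / 88.30 = 2.344 A
P_R_A = I² × R_A = (2.344)² × 3.30 = 18.14 W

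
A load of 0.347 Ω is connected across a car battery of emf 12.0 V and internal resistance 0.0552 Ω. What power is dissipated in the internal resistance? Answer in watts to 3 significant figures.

49.1 W

The source's internal resistance is just another series element carrying I; its dissipation is I²r.
I = ε / (r + R) = 12.0 / (0.0552 + 0.347) = 29.84 A
P_int = I² r = (29.84)² × 0.0552 = 49.14 W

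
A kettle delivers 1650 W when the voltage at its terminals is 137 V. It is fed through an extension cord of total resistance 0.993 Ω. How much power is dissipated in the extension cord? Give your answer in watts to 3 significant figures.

Line loss is just I²R for the cable — we know both I and R_line directly.
I = P / V = 1650 / 137 = 12.04 A through the extension cord.
P_line = I² R_line = (12.04)² × 0.993 = 144.0 W

144 W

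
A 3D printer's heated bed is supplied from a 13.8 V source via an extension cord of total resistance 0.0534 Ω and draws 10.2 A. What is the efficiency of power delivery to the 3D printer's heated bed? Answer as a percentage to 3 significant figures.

The extension cord carries the full 10.2 A.
P_line = I² R_line = (10.20)² × 0.0534 = 5.556 W
P_source = V I = 13.8 × 10.20 = 140.8 W; P_load = 135.2 W
η = P_load / P_source = 135.2 / 140.8 = 0.9605

96.1 %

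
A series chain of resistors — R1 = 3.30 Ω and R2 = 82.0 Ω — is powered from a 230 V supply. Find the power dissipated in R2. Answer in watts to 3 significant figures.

Since the resistors are in series they all carry the loop current I = V/R_total; the power in any one is I²R.
R_total = 3.30 + 82.0 = 85.30 Ω
I = V / R_total = 230 / 85.30 = 2.696 A
P_R2 = I² × R2 = (2.696)² × 82.0 = 596.2 W

596 W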